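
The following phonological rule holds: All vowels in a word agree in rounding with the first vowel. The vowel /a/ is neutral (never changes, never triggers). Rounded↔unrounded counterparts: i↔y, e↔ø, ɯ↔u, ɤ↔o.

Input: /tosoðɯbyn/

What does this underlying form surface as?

/ɯ/ harmonizes with /o/ ([+round]) → [u]

[tosoðubyn]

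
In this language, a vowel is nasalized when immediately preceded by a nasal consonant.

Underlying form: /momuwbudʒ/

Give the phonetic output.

/o/ after nasal /m/ → [õ]
/u/ after nasal /m/ → [ũ]

[mõmũwbudʒ]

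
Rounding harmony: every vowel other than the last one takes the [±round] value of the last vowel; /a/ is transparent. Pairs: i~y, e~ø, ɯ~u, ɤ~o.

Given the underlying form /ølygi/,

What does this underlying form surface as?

/ø/ harmonizes with /i/ ([-round]) → [e]
/y/ harmonizes with /i/ ([-round]) → [i]

[eligi]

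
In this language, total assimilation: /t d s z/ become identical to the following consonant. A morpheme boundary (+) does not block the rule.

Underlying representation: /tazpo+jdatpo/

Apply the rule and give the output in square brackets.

/z/ before /p/ → [p] (total assimilation)
/t/ before /p/ → [p] (total assimilation)

[tappo+jdappo]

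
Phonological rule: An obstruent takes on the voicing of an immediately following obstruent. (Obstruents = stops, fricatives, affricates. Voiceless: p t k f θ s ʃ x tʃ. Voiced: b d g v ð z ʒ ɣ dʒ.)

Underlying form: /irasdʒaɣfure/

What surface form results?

[irazdʒaxfure]

/s/ before /dʒ/ (voiced) → [z]
/ɣ/ before /f/ (voiceless) → [x]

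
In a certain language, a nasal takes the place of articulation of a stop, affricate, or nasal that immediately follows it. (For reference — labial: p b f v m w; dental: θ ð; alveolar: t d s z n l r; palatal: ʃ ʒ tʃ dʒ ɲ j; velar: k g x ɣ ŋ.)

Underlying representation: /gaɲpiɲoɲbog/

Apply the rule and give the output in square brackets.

[gampiɲombog]

/ɲ/ before /p/ (labial) → [m]
/ɲ/ before /b/ (labial) → [m]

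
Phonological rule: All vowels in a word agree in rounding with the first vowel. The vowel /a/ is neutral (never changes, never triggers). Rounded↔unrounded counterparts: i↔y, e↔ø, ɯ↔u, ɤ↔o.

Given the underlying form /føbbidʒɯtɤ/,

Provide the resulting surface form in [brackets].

[føbbydʒuto]

/i/ harmonizes with /ø/ ([+round]) → [y]
/ɯ/ harmonizes with /ø/ ([+round]) → [u]
/ɤ/ harmonizes with /ø/ ([+round]) → [o]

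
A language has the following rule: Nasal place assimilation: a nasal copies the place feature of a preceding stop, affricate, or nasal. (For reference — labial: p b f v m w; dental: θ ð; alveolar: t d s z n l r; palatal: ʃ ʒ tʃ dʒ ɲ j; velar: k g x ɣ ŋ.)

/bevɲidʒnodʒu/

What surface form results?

[bevɲidʒɲodʒu]

/n/ after /dʒ/ (palatal) → [ɲ]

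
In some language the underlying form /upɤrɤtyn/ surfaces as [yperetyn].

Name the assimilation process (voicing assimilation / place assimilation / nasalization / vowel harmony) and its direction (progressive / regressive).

/u/→[y] /ɤ/→[e] /ɤ/→[e].
Vowels agree with the last vowel, so the harmony is regressive.

vowel harmony, regressive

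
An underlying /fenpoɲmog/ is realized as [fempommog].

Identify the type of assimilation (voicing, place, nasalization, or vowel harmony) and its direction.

/n/→[m] /ɲ/→[m].
Each target copies a feature from the following segment, so the direction is regressive.

place assimilation, regressive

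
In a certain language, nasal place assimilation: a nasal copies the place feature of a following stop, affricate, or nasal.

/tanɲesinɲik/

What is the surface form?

[taɲɲesiɲɲik]

/n/ before /ɲ/ (palatal) → [ɲ]
/n/ before /ɲ/ (palatal) → [ɲ]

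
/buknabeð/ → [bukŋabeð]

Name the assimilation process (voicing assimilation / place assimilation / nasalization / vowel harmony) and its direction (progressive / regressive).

place assimilation, progressive

/n/→[ŋ].
Each target copies a feature from the preceding segment, so the direction is progressive.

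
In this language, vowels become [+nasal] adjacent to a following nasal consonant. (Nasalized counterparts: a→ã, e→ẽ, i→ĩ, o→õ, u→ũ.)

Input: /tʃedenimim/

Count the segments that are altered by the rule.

/e/ before nasal /n/ → [ẽ]
/i/ before nasal /m/ → [ĩ]
/i/ before nasal /m/ → [ĩ]
3 segments change.

3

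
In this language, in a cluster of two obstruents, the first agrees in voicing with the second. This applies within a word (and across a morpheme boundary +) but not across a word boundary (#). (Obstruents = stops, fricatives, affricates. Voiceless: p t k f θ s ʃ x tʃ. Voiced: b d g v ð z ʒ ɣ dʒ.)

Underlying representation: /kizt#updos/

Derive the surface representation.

[kist#ubdos]

/z/ before /t/ (voiceless) → [s]
/p/ before /d/ (voiced) → [b]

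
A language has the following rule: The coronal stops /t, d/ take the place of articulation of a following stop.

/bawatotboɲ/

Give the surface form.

/t/ before /b/ (labial) → [p]

[bawatopboɲ]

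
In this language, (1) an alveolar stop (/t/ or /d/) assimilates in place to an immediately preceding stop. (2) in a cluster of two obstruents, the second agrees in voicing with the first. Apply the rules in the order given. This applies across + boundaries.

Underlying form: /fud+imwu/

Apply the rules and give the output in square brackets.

Rule 1: no segment meets the rule's conditions; no change.
After rule 1: fud+imwu
Rule 2: no segment meets the rule's conditions; no change.

[fud+imwu]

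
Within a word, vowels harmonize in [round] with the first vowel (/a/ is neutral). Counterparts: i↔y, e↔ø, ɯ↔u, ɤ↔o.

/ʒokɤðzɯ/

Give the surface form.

[ʒokoðzu]

/ɤ/ harmonizes with /o/ ([+round]) → [o]
/ɯ/ harmonizes with /o/ ([+round]) → [u]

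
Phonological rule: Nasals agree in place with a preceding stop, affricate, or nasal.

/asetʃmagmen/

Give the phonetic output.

[asetʃɲagŋen]

/m/ after /tʃ/ (palatal) → [ɲ]
/m/ after /g/ (velar) → [ŋ]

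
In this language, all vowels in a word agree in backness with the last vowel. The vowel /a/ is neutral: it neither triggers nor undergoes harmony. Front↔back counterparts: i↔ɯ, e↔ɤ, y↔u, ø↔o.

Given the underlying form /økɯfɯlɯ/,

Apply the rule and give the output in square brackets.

/ø/ harmonizes with /ɯ/ ([+back]) → [o]

[okɯfɯlɯ]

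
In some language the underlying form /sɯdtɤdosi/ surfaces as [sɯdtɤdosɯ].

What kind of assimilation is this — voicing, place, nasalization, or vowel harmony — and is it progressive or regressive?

/i/→[ɯ].
Vowels agree with the first vowel, so the harmony is progressive.

vowel harmony, progressive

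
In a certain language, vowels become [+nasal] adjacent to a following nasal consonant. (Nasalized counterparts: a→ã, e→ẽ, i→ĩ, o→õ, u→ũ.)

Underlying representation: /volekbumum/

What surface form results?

[volekbũmũm]

/u/ before nasal /m/ → [ũ]
/u/ before nasal /m/ → [ũ]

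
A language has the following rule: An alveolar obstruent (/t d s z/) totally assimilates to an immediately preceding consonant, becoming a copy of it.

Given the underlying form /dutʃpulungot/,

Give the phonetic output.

no segment meets the rule's conditions; no change.

[dutʃpulungot]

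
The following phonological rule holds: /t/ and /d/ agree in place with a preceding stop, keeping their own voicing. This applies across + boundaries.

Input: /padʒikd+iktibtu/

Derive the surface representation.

/d/ after /k/ (velar) → [g]
/t/ after /k/ (velar) → [k]
/t/ after /b/ (labial) → [p]

[padʒikg+ikkibpu]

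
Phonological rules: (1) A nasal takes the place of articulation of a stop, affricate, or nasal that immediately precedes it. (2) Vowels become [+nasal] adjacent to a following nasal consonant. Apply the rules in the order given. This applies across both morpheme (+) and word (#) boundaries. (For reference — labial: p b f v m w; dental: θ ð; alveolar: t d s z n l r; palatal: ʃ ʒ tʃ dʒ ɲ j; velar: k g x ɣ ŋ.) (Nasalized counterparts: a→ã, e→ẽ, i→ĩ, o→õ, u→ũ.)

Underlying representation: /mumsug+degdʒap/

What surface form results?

[mũmsug+degdʒap]

Rule 1: no segment meets the rule's conditions; no change.
After rule 1: mumsug+degdʒap
Rule 2: /u/ before nasal /m/ → [ũ]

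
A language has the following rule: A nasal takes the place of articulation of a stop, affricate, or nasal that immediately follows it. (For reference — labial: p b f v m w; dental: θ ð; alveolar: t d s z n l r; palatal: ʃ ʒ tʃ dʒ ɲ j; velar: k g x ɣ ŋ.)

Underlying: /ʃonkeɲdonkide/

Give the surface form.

[ʃoŋkendoŋkide]

/n/ before /k/ (velar) → [ŋ]
/ɲ/ before /d/ (alveolar) → [n]
/n/ before /k/ (velar) → [ŋ]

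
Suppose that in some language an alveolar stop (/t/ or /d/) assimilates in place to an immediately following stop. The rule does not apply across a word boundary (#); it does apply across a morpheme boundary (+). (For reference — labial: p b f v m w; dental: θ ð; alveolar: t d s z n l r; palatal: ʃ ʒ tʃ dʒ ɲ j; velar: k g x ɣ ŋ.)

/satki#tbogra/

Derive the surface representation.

[sakki#pbogra]

/t/ before /k/ (velar) → [k]
/t/ before /b/ (labial) → [p]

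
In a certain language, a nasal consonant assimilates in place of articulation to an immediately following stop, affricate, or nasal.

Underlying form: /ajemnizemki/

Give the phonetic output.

[ajennizeŋki]

/m/ before /n/ (alveolar) → [n]
/m/ before /k/ (velar) → [ŋ]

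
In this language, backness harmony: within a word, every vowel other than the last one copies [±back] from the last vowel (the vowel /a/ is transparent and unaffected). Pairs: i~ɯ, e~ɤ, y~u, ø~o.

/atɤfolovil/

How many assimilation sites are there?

3

/ɤ/ harmonizes with /i/ ([-back]) → [e]
/o/ harmonizes with /i/ ([-back]) → [ø]
/o/ harmonizes with /i/ ([-back]) → [ø]
3 segments change.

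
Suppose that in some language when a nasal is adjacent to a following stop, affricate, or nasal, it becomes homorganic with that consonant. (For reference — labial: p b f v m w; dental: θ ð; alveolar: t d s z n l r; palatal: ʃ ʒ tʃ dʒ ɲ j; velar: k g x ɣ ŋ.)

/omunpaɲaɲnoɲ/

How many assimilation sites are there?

2

/n/ before /p/ (labial) → [m]
/ɲ/ before /n/ (alveolar) → [n]
2 segments change.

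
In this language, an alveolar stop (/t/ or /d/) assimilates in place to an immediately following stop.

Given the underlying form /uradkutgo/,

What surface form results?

[uragkukgo]

/d/ before /k/ (velar) → [g]
/t/ before /g/ (velar) → [k]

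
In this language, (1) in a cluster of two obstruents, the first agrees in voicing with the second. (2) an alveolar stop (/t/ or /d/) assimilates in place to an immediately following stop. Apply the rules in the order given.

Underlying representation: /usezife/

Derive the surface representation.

[usezife]

Rule 1: no segment meets the rule's conditions; no change.
After rule 1: usezife
Rule 2: no segment meets the rule's conditions; no change.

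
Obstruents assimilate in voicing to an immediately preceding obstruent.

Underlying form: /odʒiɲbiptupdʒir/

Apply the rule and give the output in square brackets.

[odʒiɲbiptuptʃir]

/dʒ/ after /p/ (voiceless) → [tʃ]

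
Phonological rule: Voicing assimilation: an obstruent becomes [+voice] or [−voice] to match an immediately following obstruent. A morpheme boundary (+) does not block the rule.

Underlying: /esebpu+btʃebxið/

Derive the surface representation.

/b/ before /p/ (voiceless) → [p]
/b/ before /tʃ/ (voiceless) → [p]
/b/ before /x/ (voiceless) → [p]

[eseppu+ptʃepxið]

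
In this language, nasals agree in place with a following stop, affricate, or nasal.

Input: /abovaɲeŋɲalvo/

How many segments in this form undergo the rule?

1

/ŋ/ before /ɲ/ (palatal) → [ɲ]
1 segment changes.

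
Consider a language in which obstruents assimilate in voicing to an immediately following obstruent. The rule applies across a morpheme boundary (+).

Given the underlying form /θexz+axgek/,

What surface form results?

/x/ before /z/ (voiced) → [ɣ]
/x/ before /g/ (voiced) → [ɣ]

[θeɣz+aɣgek]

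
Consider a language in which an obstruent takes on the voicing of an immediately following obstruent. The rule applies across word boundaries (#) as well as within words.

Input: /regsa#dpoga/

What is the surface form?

/g/ before /s/ (voiceless) → [k]
/d/ before /p/ (voiceless) → [t]

[reksa#tpoga]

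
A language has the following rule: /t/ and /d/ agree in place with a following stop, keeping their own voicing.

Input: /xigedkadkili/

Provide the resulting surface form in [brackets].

/d/ before /k/ (velar) → [g]
/d/ before /k/ (velar) → [g]

[xigegkagkili]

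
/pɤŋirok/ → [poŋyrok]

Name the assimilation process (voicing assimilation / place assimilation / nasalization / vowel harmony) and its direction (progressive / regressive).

vowel harmony, regressive

/ɤ/→[o] /i/→[y].
Vowels agree with the last vowel, so the harmony is regressive.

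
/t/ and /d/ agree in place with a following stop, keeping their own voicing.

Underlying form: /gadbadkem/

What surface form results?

[gabbagkem]

/d/ before /b/ (labial) → [b]
/d/ before /k/ (velar) → [g]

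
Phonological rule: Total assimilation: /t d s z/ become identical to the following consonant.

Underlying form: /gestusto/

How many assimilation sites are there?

/s/ before /t/ → [t] (total assimilation)
/s/ before /t/ → [t] (total assimilation)
2 segments change.

2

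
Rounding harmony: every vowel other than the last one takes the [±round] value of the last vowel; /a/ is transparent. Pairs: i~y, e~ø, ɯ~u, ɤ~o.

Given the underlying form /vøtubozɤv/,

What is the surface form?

[vetɯbɤzɤv]

/ø/ harmonizes with /ɤ/ ([-round]) → [e]
/u/ harmonizes with /ɤ/ ([-round]) → [ɯ]
/o/ harmonizes with /ɤ/ ([-round]) → [ɤ]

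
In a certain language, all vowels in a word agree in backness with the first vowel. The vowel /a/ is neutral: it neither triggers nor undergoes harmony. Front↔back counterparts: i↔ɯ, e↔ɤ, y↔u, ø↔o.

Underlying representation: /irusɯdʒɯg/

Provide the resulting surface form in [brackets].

[irysidʒig]

/u/ harmonizes with /i/ ([-back]) → [y]
/ɯ/ harmonizes with /i/ ([-back]) → [i]
/ɯ/ harmonizes with /i/ ([-back]) → [i]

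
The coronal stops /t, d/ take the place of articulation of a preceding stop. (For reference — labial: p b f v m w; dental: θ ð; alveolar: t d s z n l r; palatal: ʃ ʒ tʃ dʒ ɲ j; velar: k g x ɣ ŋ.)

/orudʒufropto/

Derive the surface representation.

/t/ after /p/ (labial) → [p]

[orudʒufroppo]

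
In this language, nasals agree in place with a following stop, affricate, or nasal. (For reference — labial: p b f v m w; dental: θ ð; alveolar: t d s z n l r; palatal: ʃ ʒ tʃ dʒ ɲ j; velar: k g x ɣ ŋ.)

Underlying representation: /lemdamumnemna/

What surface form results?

[lendamunnenna]

/m/ before /d/ (alveolar) → [n]
/m/ before /n/ (alveolar) → [n]
/m/ before /n/ (alveolar) → [n]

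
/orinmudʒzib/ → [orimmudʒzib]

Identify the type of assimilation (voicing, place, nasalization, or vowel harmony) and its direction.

/n/→[m].
Each target copies a feature from the following segment, so the direction is regressive.

place assimilation, regressive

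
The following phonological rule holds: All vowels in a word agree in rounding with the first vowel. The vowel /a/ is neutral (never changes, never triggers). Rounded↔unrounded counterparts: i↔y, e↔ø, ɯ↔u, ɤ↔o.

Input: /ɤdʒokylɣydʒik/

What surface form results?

/o/ harmonizes with /ɤ/ ([-round]) → [ɤ]
/y/ harmonizes with /ɤ/ ([-round]) → [i]
/y/ harmonizes with /ɤ/ ([-round]) → [i]

[ɤdʒɤkilɣidʒik]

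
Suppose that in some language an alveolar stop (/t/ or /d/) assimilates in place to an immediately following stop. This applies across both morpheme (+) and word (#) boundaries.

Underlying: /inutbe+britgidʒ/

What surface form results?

/t/ before /b/ (labial) → [p]
/t/ before /g/ (velar) → [k]

[inupbe+brikgidʒ]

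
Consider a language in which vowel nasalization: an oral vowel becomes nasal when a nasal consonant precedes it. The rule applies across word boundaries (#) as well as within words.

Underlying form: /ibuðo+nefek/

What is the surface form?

/e/ after nasal /n/ → [ẽ]

[ibuðo+nẽfek]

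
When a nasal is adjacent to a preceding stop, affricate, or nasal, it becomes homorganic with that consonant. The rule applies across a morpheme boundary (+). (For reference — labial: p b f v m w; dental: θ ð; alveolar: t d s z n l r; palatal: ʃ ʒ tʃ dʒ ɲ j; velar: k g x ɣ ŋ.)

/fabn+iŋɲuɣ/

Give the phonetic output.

/n/ after /b/ (labial) → [m]
/ɲ/ after /ŋ/ (velar) → [ŋ]

[fabm+iŋŋuɣ]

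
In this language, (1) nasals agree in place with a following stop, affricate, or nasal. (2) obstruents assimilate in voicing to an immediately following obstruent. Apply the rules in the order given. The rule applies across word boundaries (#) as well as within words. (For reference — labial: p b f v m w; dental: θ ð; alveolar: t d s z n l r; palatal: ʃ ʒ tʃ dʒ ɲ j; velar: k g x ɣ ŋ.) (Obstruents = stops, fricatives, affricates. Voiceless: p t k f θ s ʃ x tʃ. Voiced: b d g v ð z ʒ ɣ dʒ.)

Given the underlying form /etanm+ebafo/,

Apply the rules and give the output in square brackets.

Rule 1: /n/ before /m/ (labial) → [m]
After rule 1: etamm+ebafo
Rule 2: no segment meets the rule's conditions; no change.

[etamm+ebafo]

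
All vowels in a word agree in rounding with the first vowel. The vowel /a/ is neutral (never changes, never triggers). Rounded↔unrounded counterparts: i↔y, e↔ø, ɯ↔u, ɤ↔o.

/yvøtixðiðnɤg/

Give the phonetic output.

/i/ harmonizes with /y/ ([+round]) → [y]
/i/ harmonizes with /y/ ([+round]) → [y]
/ɤ/ harmonizes with /y/ ([+round]) → [o]

[yvøtyxðyðnog]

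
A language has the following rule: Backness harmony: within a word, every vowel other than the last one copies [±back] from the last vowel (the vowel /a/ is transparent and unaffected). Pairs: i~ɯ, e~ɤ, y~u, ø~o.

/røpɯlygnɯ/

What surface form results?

[ropɯlugnɯ]

/ø/ harmonizes with /ɯ/ ([+back]) → [o]
/y/ harmonizes with /ɯ/ ([+back]) → [u]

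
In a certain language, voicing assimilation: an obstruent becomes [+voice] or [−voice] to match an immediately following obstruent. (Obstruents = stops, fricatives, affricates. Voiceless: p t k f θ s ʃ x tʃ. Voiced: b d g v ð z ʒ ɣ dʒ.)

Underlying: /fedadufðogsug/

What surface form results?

[fedaduvðoksug]

/f/ before /ð/ (voiced) → [v]
/g/ before /s/ (voiceless) → [k]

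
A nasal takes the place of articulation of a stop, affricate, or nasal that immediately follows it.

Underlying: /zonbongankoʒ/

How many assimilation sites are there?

/n/ before /b/ (labial) → [m]
/n/ before /g/ (velar) → [ŋ]
/n/ before /k/ (velar) → [ŋ]
3 segments change.

3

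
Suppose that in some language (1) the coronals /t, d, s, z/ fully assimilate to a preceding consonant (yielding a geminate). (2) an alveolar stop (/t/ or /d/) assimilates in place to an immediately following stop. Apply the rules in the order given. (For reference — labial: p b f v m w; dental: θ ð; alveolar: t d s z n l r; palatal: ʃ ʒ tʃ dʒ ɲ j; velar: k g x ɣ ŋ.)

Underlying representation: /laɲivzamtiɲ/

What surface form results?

[laɲivvammiɲ]

Rule 1: /z/ after /v/ → [v] (total assimilation)
Rule 1: /t/ after /m/ → [m] (total assimilation)
After rule 1: laɲivvammiɲ
Rule 2: no segment meets the rule's conditions; no change.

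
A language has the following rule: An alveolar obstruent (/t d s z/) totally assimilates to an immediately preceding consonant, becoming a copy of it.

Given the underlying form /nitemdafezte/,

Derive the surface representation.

[nitemmafezze]

/d/ after /m/ → [m] (total assimilation)
/t/ after /z/ → [z] (total assimilation)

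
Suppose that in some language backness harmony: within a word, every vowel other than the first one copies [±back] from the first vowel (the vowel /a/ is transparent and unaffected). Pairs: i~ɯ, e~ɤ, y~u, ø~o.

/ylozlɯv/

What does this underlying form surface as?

[yløzliv]

/o/ harmonizes with /y/ ([-back]) → [ø]
/ɯ/ harmonizes with /y/ ([-back]) → [i]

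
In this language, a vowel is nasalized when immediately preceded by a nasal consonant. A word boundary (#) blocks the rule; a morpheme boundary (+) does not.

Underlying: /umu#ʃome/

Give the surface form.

[umũ#ʃomẽ]

/u/ after nasal /m/ → [ũ]
/e/ after nasal /m/ → [ẽ]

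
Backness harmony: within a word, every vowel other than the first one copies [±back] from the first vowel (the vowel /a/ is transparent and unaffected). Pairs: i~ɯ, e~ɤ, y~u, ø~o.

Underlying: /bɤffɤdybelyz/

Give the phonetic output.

[bɤffɤdubɤluz]

/y/ harmonizes with /ɤ/ ([+back]) → [u]
/e/ harmonizes with /ɤ/ ([+back]) → [ɤ]
/y/ harmonizes with /ɤ/ ([+back]) → [u]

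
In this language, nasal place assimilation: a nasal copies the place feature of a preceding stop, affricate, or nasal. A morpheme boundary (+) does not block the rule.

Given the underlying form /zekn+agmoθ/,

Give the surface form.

/n/ after /k/ (velar) → [ŋ]
/m/ after /g/ (velar) → [ŋ]

[zekŋ+agŋoθ]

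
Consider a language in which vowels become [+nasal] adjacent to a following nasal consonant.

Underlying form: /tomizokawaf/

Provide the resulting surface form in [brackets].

[tõmizokawaf]

/o/ before nasal /m/ → [õ]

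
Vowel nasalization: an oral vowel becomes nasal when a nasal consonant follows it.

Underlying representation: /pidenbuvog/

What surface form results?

/e/ before nasal /n/ → [ẽ]

[pidẽnbuvog]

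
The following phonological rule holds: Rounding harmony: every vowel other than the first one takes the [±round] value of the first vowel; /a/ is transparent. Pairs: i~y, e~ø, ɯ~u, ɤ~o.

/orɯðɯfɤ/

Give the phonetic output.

[oruðufo]

/ɯ/ harmonizes with /o/ ([+round]) → [u]
/ɯ/ harmonizes with /o/ ([+round]) → [u]
/ɤ/ harmonizes with /o/ ([+round]) → [o]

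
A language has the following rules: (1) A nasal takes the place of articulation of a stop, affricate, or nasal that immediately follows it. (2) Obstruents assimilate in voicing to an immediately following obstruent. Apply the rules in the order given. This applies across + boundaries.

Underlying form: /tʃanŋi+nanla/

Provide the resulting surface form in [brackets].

[tʃaŋŋi+nanla]

Rule 1: /n/ before /ŋ/ (velar) → [ŋ]
After rule 1: tʃaŋŋi+nanla
Rule 2: no segment meets the rule's conditions; no change.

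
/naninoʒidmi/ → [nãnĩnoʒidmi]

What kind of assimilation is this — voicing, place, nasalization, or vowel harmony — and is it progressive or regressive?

nasalization, regressive

/a/→[ã] /i/→[ĩ].
Each target copies a feature from the following segment, so the direction is regressive.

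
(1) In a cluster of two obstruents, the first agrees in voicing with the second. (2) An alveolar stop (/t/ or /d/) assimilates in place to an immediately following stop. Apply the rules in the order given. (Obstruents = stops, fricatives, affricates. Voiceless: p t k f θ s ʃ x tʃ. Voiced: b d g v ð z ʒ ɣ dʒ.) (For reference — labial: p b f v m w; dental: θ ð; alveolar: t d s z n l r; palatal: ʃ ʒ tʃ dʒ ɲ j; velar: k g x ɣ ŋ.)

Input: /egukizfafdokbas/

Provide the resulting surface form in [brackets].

Rule 1: /z/ before /f/ (voiceless) → [s]
Rule 1: /f/ before /d/ (voiced) → [v]
Rule 1: /k/ before /b/ (voiced) → [g]
After rule 1: egukisfavdogbas
Rule 2: no segment meets the rule's conditions; no change.

[egukisfavdogbas]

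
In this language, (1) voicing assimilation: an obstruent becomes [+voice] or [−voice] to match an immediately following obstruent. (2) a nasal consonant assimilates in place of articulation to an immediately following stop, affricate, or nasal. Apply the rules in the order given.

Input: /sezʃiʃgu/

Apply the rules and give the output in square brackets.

Rule 1: /z/ before /ʃ/ (voiceless) → [s]
Rule 1: /ʃ/ before /g/ (voiced) → [ʒ]
After rule 1: sesʃiʒgu
Rule 2: no segment meets the rule's conditions; no change.

[sesʃiʒgu]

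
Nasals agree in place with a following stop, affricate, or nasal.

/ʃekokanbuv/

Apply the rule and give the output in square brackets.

[ʃekokambuv]

/n/ before /b/ (labial) → [m]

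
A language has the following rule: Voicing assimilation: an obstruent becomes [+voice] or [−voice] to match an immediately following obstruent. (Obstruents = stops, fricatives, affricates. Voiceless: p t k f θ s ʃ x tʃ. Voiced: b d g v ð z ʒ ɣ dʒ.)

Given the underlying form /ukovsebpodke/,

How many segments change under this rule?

3

/v/ before /s/ (voiceless) → [f]
/b/ before /p/ (voiceless) → [p]
/d/ before /k/ (voiceless) → [t]
3 segments change.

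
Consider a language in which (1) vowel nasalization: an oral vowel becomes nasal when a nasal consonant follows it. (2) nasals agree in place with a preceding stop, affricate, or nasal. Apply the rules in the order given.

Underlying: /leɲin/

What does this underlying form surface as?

[lẽɲĩn]

Rule 1: /e/ before nasal /ɲ/ → [ẽ]
Rule 1: /i/ before nasal /n/ → [ĩ]
After rule 1: lẽɲĩn
Rule 2: no segment meets the rule's conditions; no change.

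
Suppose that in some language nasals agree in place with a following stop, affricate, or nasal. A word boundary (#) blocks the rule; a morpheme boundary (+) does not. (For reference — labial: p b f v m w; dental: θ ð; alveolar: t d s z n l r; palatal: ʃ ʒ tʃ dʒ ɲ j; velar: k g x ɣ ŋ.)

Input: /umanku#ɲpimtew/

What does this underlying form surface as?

[umaŋku#mpintew]

/n/ before /k/ (velar) → [ŋ]
/ɲ/ before /p/ (labial) → [m]
/m/ before /t/ (alveolar) → [n]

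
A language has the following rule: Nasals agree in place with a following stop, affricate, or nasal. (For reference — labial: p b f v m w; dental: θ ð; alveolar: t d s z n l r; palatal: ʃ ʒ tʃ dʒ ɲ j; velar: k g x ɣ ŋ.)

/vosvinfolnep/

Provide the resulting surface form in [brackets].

no segment meets the rule's conditions; no change.

[vosvinfolnep]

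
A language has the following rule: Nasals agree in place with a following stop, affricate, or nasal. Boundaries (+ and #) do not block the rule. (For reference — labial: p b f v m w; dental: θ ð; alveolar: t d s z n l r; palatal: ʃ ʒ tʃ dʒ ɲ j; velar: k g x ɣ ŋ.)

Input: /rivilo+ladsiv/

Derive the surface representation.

no segment meets the rule's conditions; no change.

[rivilo+ladsiv]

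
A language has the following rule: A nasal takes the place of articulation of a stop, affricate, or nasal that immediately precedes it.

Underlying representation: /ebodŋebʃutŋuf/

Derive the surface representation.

/ŋ/ after /d/ (alveolar) → [n]
/ŋ/ after /t/ (alveolar) → [n]

[ebodnebʃutnuf]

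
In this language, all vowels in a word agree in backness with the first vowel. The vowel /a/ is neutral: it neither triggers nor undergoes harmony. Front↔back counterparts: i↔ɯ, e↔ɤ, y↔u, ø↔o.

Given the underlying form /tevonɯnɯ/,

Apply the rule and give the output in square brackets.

[tevønini]

/o/ harmonizes with /e/ ([-back]) → [ø]
/ɯ/ harmonizes with /e/ ([-back]) → [i]
/ɯ/ harmonizes with /e/ ([-back]) → [i]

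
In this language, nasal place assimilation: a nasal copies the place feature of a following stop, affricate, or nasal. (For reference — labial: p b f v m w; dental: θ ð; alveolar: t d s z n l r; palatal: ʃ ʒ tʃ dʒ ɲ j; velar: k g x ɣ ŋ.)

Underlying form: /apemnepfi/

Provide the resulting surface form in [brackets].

/m/ before /n/ (alveolar) → [n]

[apennepfi]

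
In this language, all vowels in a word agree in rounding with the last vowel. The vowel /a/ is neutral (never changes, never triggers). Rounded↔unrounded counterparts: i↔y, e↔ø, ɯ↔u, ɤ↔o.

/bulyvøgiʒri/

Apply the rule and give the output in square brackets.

[bɯlivegiʒri]

/u/ harmonizes with /i/ ([-round]) → [ɯ]
/y/ harmonizes with /i/ ([-round]) → [i]
/ø/ harmonizes with /i/ ([-round]) → [e]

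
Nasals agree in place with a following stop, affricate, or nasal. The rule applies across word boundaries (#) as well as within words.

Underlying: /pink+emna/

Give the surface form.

[piŋk+enna]

/n/ before /k/ (velar) → [ŋ]
/m/ before /n/ (alveolar) → [n]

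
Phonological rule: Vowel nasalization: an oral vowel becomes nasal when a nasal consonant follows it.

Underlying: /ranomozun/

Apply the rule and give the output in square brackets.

/a/ before nasal /n/ → [ã]
/o/ before nasal /m/ → [õ]
/u/ before nasal /n/ → [ũ]

[rãnõmozũn]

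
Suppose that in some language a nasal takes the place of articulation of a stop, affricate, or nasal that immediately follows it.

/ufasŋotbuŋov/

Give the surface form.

no segment meets the rule's conditions; no change.

[ufasŋotbuŋov]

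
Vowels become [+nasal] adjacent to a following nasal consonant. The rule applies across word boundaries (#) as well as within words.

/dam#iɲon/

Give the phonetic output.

/a/ before nasal /m/ → [ã]
/i/ before nasal /ɲ/ → [ĩ]
/o/ before nasal /n/ → [õ]

[dãm#ĩɲõn]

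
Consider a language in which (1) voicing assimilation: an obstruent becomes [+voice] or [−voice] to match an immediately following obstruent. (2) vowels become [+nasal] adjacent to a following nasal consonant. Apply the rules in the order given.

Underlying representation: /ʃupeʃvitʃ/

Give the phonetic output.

[ʃupeʒvitʃ]

Rule 1: /ʃ/ before /v/ (voiced) → [ʒ]
After rule 1: ʃupeʒvitʃ
Rule 2: no segment meets the rule's conditions; no change.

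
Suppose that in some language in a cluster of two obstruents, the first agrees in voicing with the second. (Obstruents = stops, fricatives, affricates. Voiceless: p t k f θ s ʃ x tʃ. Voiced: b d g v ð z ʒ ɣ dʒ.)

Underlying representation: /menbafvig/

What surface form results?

/f/ before /v/ (voiced) → [v]

[menbavvig]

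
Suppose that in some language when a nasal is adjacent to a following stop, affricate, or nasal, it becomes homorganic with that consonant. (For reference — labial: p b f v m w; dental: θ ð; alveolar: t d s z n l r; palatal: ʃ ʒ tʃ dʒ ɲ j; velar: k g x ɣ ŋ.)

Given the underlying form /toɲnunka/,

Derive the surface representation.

[tonnuŋka]

/ɲ/ before /n/ (alveolar) → [n]
/n/ before /k/ (velar) → [ŋ]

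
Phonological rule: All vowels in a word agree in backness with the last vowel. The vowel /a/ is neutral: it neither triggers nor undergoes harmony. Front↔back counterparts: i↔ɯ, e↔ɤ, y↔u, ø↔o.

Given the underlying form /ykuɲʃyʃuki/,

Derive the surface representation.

[ykyɲʃyʃyki]

/u/ harmonizes with /i/ ([-back]) → [y]
/u/ harmonizes with /i/ ([-back]) → [y]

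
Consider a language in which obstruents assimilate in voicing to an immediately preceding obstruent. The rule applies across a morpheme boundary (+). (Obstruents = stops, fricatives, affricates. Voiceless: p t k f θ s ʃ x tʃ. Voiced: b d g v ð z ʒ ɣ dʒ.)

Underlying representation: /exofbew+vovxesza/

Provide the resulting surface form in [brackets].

/b/ after /f/ (voiceless) → [p]
/x/ after /v/ (voiced) → [ɣ]
/z/ after /s/ (voiceless) → [s]

[exofpew+vovɣessa]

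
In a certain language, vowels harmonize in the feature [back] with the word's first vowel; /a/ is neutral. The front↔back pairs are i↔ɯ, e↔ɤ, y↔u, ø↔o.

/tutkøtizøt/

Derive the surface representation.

/ø/ harmonizes with /u/ ([+back]) → [o]
/i/ harmonizes with /u/ ([+back]) → [ɯ]
/ø/ harmonizes with /u/ ([+back]) → [o]

[tutkotɯzot]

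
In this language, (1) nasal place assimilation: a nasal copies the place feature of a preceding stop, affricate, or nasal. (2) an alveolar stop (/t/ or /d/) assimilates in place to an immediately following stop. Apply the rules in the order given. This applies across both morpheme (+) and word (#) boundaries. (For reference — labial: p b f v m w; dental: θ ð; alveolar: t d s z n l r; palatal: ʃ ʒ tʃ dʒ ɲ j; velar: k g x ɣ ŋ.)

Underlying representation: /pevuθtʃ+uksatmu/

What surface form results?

Rule 1: /m/ after /t/ (alveolar) → [n]
After rule 1: pevuθtʃ+uksatnu
Rule 2: no segment meets the rule's conditions; no change.

[pevuθtʃ+uksatnu]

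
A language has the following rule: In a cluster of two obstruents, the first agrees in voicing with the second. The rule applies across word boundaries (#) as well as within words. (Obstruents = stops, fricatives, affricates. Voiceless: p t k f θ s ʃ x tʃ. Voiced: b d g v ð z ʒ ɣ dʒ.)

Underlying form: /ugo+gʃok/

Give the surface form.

[ugo+kʃok]

/g/ before /ʃ/ (voiceless) → [k]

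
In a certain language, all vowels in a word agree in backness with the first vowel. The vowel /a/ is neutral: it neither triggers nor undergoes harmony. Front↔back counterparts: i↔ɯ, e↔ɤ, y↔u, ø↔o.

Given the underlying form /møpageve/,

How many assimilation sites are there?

No segment meets the rule's conditions.

0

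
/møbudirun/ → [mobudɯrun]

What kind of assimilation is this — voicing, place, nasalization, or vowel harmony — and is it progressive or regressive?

vowel harmony, regressive

/ø/→[o] /i/→[ɯ].
Vowels agree with the last vowel, so the harmony is regressive.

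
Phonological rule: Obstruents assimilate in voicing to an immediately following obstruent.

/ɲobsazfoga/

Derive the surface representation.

/b/ before /s/ (voiceless) → [p]
/z/ before /f/ (voiceless) → [s]

[ɲopsasfoga]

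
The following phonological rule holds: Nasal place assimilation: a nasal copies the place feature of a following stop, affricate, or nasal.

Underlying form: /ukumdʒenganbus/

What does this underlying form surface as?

[ukuɲdʒeŋgambus]

/m/ before /dʒ/ (palatal) → [ɲ]
/n/ before /g/ (velar) → [ŋ]
/n/ before /b/ (labial) → [m]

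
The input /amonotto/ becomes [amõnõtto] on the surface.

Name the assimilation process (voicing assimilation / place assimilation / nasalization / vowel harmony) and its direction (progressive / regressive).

/o/→[õ] /o/→[õ].
Each target copies a feature from the preceding segment, so the direction is progressive.

nasalization, progressive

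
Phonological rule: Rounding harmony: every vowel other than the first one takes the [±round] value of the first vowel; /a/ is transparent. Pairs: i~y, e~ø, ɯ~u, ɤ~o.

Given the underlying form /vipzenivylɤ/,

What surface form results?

[vipzenivilɤ]

/y/ harmonizes with /i/ ([-round]) → [i]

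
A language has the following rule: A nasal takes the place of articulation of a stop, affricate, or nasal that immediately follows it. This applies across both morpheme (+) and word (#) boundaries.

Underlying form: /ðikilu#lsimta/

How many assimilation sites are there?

1

/m/ before /t/ (alveolar) → [n]
1 segment changes.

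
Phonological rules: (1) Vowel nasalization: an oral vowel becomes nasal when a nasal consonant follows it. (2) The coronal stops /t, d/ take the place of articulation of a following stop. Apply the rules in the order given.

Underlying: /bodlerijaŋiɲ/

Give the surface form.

Rule 1: /a/ before nasal /ŋ/ → [ã]
Rule 1: /i/ before nasal /ɲ/ → [ĩ]
After rule 1: bodlerijãŋĩɲ
Rule 2: no segment meets the rule's conditions; no change.

[bodlerijãŋĩɲ]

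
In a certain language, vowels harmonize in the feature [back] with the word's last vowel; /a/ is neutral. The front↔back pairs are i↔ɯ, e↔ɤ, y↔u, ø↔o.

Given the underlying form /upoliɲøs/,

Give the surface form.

/u/ harmonizes with /ø/ ([-back]) → [y]
/o/ harmonizes with /ø/ ([-back]) → [ø]

[ypøliɲøs]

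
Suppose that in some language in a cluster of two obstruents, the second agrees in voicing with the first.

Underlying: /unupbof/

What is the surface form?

/b/ after /p/ (voiceless) → [p]

[unuppof]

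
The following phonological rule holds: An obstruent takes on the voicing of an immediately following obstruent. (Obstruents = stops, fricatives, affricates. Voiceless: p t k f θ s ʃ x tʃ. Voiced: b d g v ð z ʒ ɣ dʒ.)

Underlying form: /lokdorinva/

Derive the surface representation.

[logdorinva]

/k/ before /d/ (voiced) → [g]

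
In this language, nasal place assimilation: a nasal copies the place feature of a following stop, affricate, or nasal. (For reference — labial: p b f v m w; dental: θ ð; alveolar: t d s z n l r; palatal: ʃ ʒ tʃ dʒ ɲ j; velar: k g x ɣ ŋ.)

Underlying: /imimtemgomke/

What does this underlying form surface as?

/m/ before /t/ (alveolar) → [n]
/m/ before /g/ (velar) → [ŋ]
/m/ before /k/ (velar) → [ŋ]

[iminteŋgoŋke]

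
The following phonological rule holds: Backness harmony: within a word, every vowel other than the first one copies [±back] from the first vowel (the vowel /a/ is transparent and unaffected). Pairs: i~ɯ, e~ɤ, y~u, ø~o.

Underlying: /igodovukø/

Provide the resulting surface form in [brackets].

[igødøvykø]

/o/ harmonizes with /i/ ([-back]) → [ø]
/o/ harmonizes with /i/ ([-back]) → [ø]
/u/ harmonizes with /i/ ([-back]) → [y]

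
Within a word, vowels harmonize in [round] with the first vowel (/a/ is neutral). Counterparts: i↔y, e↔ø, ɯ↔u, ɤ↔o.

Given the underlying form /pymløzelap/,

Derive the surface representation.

[pymløzølap]

/e/ harmonizes with /y/ ([+round]) → [ø]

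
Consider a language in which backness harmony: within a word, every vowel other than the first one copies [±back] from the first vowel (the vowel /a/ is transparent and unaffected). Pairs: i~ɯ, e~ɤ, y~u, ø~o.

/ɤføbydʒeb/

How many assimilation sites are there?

/ø/ harmonizes with /ɤ/ ([+back]) → [o]
/y/ harmonizes with /ɤ/ ([+back]) → [u]
/e/ harmonizes with /ɤ/ ([+back]) → [ɤ]
3 segments change.

3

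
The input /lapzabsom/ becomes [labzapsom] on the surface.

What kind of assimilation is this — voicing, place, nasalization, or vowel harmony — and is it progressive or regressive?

/p/→[b] /b/→[p].
Each target copies a feature from the following segment, so the direction is regressive.

voicing assimilation, regressive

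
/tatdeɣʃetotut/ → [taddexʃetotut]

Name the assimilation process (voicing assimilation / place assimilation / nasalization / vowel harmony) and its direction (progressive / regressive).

/t/→[d] /ɣ/→[x].
Each target copies a feature from the following segment, so the direction is regressive.

voicing assimilation, regressive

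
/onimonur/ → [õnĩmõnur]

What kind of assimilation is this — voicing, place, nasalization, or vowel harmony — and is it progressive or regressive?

nasalization, regressive

/o/→[õ] /i/→[ĩ] /o/→[õ].
Each target copies a feature from the following segment, so the direction is regressive.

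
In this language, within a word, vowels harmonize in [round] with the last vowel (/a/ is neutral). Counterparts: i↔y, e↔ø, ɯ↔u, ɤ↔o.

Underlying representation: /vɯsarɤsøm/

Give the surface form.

[vusarosøm]

/ɯ/ harmonizes with /ø/ ([+round]) → [u]
/ɤ/ harmonizes with /ø/ ([+round]) → [o]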